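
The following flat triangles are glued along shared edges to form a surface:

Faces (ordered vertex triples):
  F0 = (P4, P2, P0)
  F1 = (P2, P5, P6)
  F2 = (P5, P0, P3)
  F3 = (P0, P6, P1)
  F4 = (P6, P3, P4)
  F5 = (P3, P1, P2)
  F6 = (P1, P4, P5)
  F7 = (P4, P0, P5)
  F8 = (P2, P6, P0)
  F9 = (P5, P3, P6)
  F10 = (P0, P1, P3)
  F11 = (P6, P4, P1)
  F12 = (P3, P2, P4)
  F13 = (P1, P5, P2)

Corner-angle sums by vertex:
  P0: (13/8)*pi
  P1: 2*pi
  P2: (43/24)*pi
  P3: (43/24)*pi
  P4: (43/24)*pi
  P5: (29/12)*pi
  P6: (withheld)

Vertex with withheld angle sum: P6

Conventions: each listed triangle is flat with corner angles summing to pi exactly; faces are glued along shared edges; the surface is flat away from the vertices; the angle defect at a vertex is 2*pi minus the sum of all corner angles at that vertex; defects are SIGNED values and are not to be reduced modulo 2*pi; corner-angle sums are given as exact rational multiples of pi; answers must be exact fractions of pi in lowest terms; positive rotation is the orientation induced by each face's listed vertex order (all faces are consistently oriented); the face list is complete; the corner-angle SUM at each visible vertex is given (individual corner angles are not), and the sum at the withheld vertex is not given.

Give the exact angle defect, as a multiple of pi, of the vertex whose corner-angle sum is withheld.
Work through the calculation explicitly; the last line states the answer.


V = 7, E = 21, F = 14; chi = V - E + F = 0
Gauss-Bonnet: total defect = 2*pi*chi = 0; visible defects sum to (7/12)*pi

Answer: defect(P6) = (-7/12)*pi


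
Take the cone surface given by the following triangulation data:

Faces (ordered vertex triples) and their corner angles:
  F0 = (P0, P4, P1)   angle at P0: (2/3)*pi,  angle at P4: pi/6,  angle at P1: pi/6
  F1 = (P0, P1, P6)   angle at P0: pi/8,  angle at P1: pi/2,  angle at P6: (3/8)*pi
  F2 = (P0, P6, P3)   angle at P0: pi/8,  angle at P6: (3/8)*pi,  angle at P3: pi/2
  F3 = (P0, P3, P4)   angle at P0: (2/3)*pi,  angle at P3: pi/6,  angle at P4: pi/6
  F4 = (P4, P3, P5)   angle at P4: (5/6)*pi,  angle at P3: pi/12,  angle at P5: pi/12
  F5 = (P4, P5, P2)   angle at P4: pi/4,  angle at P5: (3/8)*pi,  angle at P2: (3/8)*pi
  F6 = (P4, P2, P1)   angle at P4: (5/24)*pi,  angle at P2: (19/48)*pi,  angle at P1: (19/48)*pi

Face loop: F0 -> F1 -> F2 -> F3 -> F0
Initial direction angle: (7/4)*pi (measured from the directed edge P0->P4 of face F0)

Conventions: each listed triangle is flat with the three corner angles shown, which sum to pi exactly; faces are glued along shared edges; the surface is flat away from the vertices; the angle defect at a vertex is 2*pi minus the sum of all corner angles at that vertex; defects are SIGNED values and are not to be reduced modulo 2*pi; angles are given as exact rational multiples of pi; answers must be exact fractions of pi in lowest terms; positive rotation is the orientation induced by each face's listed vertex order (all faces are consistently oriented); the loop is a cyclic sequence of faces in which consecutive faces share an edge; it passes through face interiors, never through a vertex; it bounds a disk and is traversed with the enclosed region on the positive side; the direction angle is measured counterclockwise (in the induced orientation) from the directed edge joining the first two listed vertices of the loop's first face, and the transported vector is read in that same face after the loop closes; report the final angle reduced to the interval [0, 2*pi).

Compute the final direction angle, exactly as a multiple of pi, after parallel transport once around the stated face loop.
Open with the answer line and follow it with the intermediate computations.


Answer: final direction angle = pi/6

enclosed vertex P0: corner angles sum to (19/12)*pi, defect = 2*pi - (19/12)*pi = (5/12)*pi
holonomy = initial angle + sum of enclosed defects (mod 2*pi), positive in the induced orientation
final angle = (7/4)*pi + (5/12)*pi = pi/6 (mod 2*pi)


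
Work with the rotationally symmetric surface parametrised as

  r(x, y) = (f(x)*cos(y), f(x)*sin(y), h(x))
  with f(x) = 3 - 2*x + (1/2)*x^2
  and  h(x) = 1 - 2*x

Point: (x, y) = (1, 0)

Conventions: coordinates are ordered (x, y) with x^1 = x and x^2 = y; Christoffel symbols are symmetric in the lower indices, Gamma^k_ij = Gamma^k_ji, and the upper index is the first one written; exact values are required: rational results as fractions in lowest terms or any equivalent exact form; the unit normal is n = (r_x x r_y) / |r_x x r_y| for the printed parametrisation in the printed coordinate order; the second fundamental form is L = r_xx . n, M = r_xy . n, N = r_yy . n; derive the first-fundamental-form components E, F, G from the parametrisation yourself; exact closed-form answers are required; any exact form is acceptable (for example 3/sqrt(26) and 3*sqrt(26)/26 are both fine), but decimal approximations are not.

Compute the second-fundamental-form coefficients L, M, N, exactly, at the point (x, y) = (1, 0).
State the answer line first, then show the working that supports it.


Answer: L = 2*sqrt(5)/5, M = 0, N = -3*sqrt(5)/5

f = 3/2, f' = -1, f'' = 1, h' = -2, h'' = 0
E = 5, F = 0, G = 9/4; answer radicand W^2 = 5
unnormalised second-form numerators: l = 2, m = 0, n = -3; L = l/sqrt(5), and similarly M = m/sqrt(W^2), N = n/sqrt(W^2)


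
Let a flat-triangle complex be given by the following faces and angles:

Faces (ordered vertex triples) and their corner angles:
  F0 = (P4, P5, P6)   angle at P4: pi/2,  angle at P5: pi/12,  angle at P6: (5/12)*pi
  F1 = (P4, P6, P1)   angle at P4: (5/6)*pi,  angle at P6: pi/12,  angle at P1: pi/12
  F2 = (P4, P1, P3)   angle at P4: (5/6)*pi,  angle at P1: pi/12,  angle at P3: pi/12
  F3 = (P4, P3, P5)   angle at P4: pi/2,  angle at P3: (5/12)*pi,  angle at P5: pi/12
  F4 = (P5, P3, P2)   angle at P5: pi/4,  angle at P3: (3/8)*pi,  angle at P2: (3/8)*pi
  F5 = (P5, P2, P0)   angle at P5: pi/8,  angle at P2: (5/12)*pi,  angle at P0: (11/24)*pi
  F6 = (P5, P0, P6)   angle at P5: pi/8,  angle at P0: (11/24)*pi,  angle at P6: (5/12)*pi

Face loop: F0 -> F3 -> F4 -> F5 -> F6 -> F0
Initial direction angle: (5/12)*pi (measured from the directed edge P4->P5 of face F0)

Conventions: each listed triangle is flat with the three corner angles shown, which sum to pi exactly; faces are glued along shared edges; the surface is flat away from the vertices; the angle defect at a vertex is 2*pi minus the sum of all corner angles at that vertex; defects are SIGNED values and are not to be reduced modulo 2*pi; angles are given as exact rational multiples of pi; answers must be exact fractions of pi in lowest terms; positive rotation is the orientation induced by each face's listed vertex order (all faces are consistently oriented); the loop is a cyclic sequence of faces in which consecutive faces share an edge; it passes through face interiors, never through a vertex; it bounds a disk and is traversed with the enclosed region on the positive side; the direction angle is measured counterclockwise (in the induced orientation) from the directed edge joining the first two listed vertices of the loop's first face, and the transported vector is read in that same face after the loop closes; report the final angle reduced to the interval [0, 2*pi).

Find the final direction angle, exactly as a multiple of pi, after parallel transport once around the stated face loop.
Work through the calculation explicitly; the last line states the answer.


enclosed vertex P5: corner angles sum to (2/3)*pi, defect = 2*pi - (2/3)*pi = (4/3)*pi
the final direction is the initial angle plus the enclosed defects, taken mod 2*pi in the induced orientation
final angle = (5/12)*pi + (4/3)*pi = (7/4)*pi (mod 2*pi)

Answer: final direction angle = (7/4)*pi


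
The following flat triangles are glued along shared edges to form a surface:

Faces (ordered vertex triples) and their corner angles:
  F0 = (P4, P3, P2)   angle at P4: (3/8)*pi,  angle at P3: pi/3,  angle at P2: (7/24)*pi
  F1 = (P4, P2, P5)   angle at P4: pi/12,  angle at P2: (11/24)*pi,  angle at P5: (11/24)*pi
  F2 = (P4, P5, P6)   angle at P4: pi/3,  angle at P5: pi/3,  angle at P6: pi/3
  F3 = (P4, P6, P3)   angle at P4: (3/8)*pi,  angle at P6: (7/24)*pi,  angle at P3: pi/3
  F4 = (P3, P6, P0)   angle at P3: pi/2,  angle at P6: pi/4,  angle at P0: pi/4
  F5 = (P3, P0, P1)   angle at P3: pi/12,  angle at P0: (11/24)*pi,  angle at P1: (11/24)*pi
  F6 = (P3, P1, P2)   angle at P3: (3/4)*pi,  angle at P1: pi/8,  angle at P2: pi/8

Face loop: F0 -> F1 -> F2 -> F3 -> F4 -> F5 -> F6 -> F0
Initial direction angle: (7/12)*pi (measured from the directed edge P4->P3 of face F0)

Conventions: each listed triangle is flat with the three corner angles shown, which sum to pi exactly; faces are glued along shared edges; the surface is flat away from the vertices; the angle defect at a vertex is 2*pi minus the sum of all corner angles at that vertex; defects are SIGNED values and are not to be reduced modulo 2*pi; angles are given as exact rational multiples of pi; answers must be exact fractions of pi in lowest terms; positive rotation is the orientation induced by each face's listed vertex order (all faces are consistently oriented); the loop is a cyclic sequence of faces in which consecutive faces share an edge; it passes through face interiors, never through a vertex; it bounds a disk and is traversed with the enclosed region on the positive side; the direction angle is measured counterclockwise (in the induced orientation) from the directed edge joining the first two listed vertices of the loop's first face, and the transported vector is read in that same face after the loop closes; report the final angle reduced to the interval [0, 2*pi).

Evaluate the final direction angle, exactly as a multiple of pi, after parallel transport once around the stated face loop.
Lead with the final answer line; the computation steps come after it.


Answer: final direction angle = (17/12)*pi

enclosed vertex P3: corner angles sum to 2*pi, defect = 2*pi - 2*pi = 0
enclosed vertex P4: corner angles sum to (7/6)*pi, defect = 2*pi - (7/6)*pi = (5/6)*pi
transport around the loop rotates by the sum of enclosed defects; add to the initial angle mod 2*pi
final angle = (7/12)*pi + (5/6)*pi = (17/12)*pi (mod 2*pi)


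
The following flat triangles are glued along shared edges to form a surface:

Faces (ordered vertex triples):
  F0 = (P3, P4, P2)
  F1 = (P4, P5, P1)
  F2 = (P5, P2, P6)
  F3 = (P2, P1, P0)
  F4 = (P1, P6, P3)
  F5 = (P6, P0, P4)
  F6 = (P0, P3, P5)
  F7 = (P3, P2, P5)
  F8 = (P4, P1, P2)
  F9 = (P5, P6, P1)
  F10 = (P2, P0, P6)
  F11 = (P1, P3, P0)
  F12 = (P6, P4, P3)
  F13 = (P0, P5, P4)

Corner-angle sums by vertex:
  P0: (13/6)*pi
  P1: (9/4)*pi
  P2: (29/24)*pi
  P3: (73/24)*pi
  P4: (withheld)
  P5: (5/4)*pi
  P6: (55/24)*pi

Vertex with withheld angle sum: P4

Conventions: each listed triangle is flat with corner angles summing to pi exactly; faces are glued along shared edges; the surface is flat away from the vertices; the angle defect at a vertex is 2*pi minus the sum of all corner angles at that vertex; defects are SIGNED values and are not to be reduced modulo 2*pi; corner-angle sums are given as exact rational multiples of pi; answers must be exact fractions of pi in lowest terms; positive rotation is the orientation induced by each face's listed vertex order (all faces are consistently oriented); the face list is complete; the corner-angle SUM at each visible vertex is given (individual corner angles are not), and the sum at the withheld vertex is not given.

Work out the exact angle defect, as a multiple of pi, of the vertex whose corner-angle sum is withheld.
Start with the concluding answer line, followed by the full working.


Answer: defect(P4) = (5/24)*pi

V = 7, E = 21, F = 14; chi = V - E + F = 0
Gauss-Bonnet: total defect = 2*pi*chi = 0; visible defects sum to (-5/24)*pi


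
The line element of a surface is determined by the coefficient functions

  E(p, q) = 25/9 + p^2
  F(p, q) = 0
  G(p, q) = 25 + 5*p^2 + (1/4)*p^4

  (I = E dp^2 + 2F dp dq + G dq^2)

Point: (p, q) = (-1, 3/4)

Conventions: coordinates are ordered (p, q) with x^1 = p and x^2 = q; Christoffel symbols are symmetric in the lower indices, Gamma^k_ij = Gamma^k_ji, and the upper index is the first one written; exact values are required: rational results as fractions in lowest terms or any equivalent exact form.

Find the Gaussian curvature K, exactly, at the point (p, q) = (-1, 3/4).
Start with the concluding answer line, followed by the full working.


Answer: K = -225/6358

E = 34/9, F = 0, G = 121/4, EG - F^2 = 2057/18 at the point
E_p = -2, E_q = 0, F_p = 0, F_q = 0, G_p = -11, G_q = 0
E_qq = 0, F_pq = 0, G_pp = 13
Apply the Brioschi formula K = (det M1 - det M2)/(EG - F^2)^2 over the derivative matrices of E, F, G.
M1 = [[-E_qq/2 + F_pq - G_pp/2, E_p/2, F_p - E_q/2], [F_q - G_p/2, E, F], [G_q/2, F, G]] = [[-13/2, -1, 0], [11/2, 34/9, 0], [0, 0, 121/4]]; det M1 = -41503/72
M2 = [[0, E_q/2, G_p/2], [E_q/2, E, F], [G_p/2, F, G]] = [[0, 0, -11/2], [0, 34/9, 0], [-11/2, 0, 121/4]]; det M2 = -2057/18
det M1 - det M2 = -33275/72; K = -33275/72 / (2057/18)^2 = -225/6358


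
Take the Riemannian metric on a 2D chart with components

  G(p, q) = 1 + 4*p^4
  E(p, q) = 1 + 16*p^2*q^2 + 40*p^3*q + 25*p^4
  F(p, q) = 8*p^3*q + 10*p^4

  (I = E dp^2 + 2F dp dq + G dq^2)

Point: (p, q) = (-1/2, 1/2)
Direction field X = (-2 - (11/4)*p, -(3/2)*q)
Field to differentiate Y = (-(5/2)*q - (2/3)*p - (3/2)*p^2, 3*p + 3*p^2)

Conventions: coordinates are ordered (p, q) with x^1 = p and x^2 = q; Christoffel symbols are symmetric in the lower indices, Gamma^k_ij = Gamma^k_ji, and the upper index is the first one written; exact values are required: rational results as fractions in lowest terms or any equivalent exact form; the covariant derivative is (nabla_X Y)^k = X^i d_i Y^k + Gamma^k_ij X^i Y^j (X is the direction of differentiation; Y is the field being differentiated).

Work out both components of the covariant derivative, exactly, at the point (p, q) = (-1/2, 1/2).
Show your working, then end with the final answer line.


E = 17/16, F = 1/8, G = 5/4 at the point
E_p = -3/2, E_q = -1, F_p = -2, F_q = -1, G_p = -2, G_q = 0
EG - F^2 = 21/16;  g^inv = (16/21) * [[5/4, -1/8], [-1/8, 17/16]]
first-kind symbols [ij,l] = (1/2)(d_i g_jl + d_j g_il - d_l g_ij): [pp,p] = E_p/2 = -3/4, [pp,q] = F_p - E_q/2 = -3/2, [pq,p] = E_q/2 = -1/2, [pq,q] = G_p/2 = -1, [qq,p] = F_q - G_p/2 = 0, [qq,q] = G_q/2 = 0
Gamma^p_ij = (G*[ij,p] - F*[ij,q])/(EG - F^2), Gamma^q_ij = (E*[ij,q] - F*[ij,p])/(EG - F^2)
Gamma_ppp = -4/7, Gamma_ppq = -8/21, Gamma_pqq = 0, Gamma_qpp = -8/7, Gamma_qpq = -16/21, Gamma_qqq = 0
X = (-5/8, -3/4), Y = (-31/24, -3/4) at the point

Answer: (nabla_X Y)^p = 29/84, (nabla_X Y)^q = -113/56


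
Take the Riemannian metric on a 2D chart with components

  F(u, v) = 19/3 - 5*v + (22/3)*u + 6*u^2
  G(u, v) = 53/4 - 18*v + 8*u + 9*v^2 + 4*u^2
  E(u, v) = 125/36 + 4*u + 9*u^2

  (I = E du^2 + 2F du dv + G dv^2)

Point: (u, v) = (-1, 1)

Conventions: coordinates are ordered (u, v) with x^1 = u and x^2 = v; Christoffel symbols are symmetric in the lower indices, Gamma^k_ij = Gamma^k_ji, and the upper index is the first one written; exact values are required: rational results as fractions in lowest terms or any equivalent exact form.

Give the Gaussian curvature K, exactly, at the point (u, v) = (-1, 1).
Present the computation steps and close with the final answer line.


E = 305/36, F = 0, G = 1/4, EG - F^2 = 305/144 at the point
E_u = -14, E_v = 0, F_u = -14/3, F_v = -5, G_u = 0, G_v = 0
E_vv = 0, F_uv = 0, G_uu = 8
Brioschi: K = (det M1 - det M2) / (EG - F^2)^2 with the standard first/second-derivative matrices M1, M2.
M1 = [[-E_vv/2 + F_uv - G_uu/2, E_u/2, F_u - E_v/2], [F_v - G_u/2, E, F], [G_v/2, F, G]] = [[-4, -7, -14/3], [-5, 305/36, 0], [0, 0, 1/4]]; det M1 = -155/9
M2 = [[0, E_v/2, G_u/2], [E_v/2, E, F], [G_u/2, F, G]] = [[0, 0, 0], [0, 305/36, 0], [0, 0, 1/4]]; det M2 = 0
det M1 - det M2 = -155/9; K = -155/9 / (305/144)^2 = -71424/18605

Answer: K = -71424/18605


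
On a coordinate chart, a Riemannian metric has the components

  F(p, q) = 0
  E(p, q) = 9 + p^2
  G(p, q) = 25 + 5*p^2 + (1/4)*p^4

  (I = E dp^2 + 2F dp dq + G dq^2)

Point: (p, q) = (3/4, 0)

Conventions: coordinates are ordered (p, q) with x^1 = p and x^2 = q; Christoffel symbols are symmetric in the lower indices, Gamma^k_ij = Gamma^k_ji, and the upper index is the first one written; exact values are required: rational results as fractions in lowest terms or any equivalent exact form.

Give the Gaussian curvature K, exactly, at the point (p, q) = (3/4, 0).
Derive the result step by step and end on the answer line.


E = 153/16, F = 0, G = 28561/1024, EG - F^2 = 4369833/16384 at the point
E_p = 3/2, E_q = 0, F_p = 0, F_q = 0, G_p = 507/64, G_q = 0
E_qq = 0, F_pq = 0, G_pp = 187/16
Compute both Brioschi determinants and normalise by (EG - F^2)^2.
M1 = [[-E_qq/2 + F_pq - G_pp/2, E_p/2, F_p - E_q/2], [F_q - G_p/2, E, F], [G_q/2, F, G]] = [[-187/32, 3/4, 0], [-507/128, 153/16, 0], [0, 0, 28561/1024]]; det M1 = -386858745/262144
M2 = [[0, E_q/2, G_p/2], [E_q/2, E, F], [G_p/2, F, G]] = [[0, 0, 507/128], [0, 153/16, 0], [507/128, 0, 28561/1024]]; det M2 = -39328497/262144
det M1 - det M2 = -43441281/32768; K = -43441281/32768 / (4369833/16384)^2 = -8192/439569

Answer: K = -8192/439569


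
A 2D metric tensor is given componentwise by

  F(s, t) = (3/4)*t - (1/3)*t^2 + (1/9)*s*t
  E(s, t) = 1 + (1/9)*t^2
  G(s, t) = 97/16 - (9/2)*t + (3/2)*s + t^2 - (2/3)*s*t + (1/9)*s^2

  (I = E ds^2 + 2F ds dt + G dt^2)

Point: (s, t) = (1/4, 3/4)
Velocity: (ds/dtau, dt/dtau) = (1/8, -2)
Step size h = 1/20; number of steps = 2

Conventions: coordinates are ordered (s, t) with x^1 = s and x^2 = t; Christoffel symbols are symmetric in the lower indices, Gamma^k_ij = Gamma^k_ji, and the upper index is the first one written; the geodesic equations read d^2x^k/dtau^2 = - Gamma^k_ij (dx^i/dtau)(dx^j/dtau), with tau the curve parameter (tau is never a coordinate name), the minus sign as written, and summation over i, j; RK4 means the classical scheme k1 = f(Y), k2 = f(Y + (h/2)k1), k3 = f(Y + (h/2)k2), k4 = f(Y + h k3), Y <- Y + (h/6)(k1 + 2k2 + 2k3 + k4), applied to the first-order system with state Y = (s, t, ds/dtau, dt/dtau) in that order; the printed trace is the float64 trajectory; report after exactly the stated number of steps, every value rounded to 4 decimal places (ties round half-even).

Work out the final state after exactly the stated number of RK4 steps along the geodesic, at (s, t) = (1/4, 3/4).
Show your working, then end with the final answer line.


f(Y) = (ds/dtau, dt/dtau, -Gamma^s_ij Y'^i Y'^j, -Gamma^t_ij Y'^i Y'^j) with the Gammas evaluated at the stage position; h = 0.050000; intermediate values shown to 6 dp
step 0: s = 0.2500, t = 0.7500, ds/dtau = 0.1250, dt/dtau = -2.0000
step 1:
  k1: at (s, t) = (0.250000, 0.750000), (ds/dtau, dt/dtau) = (0.125000, -2.000000); Gamma_sss = 0.000000, Gamma_sst = 0.023346, Gamma_stt = -0.070039, Gamma_tss = 0.000000, Gamma_tst = 0.147860, Gamma_ttt = -0.443580; k1 = (0.125000, -2.000000, 0.291829, 1.848249)
  k2: at (s, t) = (0.253125, 0.700000), (ds/dtau, dt/dtau) = (0.132296, -1.953794); Gamma_sss = 0.000000, Gamma_sst = 0.020876, Gamma_stt = -0.062629, Gamma_tss = 0.000000, Gamma_tst = 0.146228, Gamma_ttt = -0.438685; k2 = (0.132296, -1.953794, 0.249868, 1.750189)
  k3: at (s, t) = (0.253307, 0.701155), (ds/dtau, dt/dtau) = (0.131247, -1.956245); Gamma_sss = 0.000000, Gamma_sst = 0.020930, Gamma_stt = -0.062790, Gamma_tss = 0.000000, Gamma_tst = 0.146264, Gamma_ttt = -0.438791; k3 = (0.131247, -1.956245, 0.251038, 1.754314)
  k4: at (s, t) = (0.256562, 0.652188), (ds/dtau, dt/dtau) = (0.137552, -1.912284); Gamma_sss = 0.000000, Gamma_sst = 0.018672, Gamma_stt = -0.056017, Gamma_tss = 0.000000, Gamma_tst = 0.144584, Gamma_ttt = -0.433751; k4 = (0.137552, -1.912284, 0.214669, 1.662218)
  Y <- Y + (h/6)(k1 + 2k2 + 2k3 + k4): s = 0.2566, t = 0.6522, ds/dtau = 0.1376, dt/dtau = -1.9123
step 2:
  k1: at (s, t) = (0.256580, 0.652230), (ds/dtau, dt/dtau) = (0.137569, -1.912338); Gamma_sss = 0.000000, Gamma_sst = 0.018674, Gamma_stt = -0.056023, Gamma_tss = 0.000000, Gamma_tst = 0.144585, Gamma_ttt = -0.433755; k1 = (0.137569, -1.912338, 0.214702, 1.662332)
  k2: at (s, t) = (0.260020, 0.604422), (ds/dtau, dt/dtau) = (0.142937, -1.870779); Gamma_sss = 0.000000, Gamma_sst = 0.016618, Gamma_stt = -0.049854, Gamma_tss = 0.000000, Gamma_tst = 0.142880, Gamma_ttt = -0.428639; k2 = (0.142937, -1.870779, 0.183367, 1.576569)
  k3: at (s, t) = (0.260154, 0.605461), (ds/dtau, dt/dtau) = (0.142153, -1.872924); Gamma_sss = 0.000000, Gamma_sst = 0.016660, Gamma_stt = -0.049980, Gamma_tss = 0.000000, Gamma_tst = 0.142914, Gamma_ttt = -0.428743; k3 = (0.142153, -1.872924, 0.184195, 1.580063)
  k4: at (s, t) = (0.263688, 0.558584), (ds/dtau, dt/dtau) = (0.146779, -1.833335); Gamma_sss = 0.000000, Gamma_sst = 0.014775, Gamma_stt = -0.044326, Gamma_tss = 0.000000, Gamma_tst = 0.141194, Gamma_ttt = -0.423583; k4 = (0.146779, -1.833335, 0.156935, 1.499702)
  Y <- Y + (h/6)(k1 + 2k2 + 2k3 + k4): s = 0.2637, t = 0.5586, ds/dtau = 0.1468, dt/dtau = -1.8334

Answer: s = 0.2637, t = 0.5586, ds/dtau = 0.1468, dt/dtau = -1.8334


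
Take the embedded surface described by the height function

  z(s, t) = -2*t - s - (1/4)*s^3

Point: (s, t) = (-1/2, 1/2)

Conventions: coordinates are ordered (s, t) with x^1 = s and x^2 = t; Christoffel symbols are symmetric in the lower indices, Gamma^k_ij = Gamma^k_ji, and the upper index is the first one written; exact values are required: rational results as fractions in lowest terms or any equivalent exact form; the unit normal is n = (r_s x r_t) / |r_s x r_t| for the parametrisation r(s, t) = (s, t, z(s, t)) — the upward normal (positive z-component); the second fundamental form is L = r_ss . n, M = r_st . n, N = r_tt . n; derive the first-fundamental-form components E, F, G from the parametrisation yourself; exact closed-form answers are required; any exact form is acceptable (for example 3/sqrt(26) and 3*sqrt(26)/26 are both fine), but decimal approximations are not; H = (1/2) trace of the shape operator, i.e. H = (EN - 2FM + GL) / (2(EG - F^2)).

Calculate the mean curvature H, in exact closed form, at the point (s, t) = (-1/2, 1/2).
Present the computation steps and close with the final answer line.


z_s = -19/16, z_t = -2, z_ss = 3/4, z_st = 0, z_tt = 0
E = 617/256, F = 19/8, G = 5; answer radicand W^2 = 1641/256
unnormalised second-form numerators: l = 3/4, m = 0, n = 0; L = l/sqrt(1641/256), and similarly M = m/sqrt(W^2), N = n/sqrt(W^2)
H = (E*n - 2*F*m + G*l) / (2*(EG - F^2)*sqrt(W^2)); E*n - 2*F*m + G*l = 15/4, EG - F^2 = 1641/256, so H = (160/547)/sqrt(1641/256)

Answer: H = 2560*sqrt(1641)/897627


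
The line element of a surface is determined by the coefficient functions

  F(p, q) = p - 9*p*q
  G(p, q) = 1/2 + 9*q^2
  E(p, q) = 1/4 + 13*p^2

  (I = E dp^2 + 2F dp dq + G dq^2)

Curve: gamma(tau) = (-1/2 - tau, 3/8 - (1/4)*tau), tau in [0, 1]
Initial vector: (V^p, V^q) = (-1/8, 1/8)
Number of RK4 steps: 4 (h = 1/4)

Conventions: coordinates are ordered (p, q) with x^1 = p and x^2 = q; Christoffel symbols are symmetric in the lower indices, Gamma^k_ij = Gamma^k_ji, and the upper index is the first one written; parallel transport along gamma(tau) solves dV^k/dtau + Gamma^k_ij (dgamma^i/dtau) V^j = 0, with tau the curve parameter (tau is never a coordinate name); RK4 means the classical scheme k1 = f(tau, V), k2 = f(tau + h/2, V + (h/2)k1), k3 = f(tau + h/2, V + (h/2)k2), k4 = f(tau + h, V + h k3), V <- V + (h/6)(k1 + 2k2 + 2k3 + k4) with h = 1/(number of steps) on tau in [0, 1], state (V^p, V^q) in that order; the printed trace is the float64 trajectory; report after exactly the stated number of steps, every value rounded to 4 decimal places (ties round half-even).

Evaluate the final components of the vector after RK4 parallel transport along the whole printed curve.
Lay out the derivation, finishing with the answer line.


gamma'(tau) = (-1, -1/4); f(tau, V)^k = -Gamma^k_ij(gamma(tau)) gamma'^i(tau) V^j; h = 1/4; intermediate values shown to 6 dp
curve data and Christoffel symbols at the stage parameters:
  tau = 0.000000: gamma = (-0.500000, 0.375000), gamma' = (-1.000000, -0.250000); Gamma_ppp = -1.814906, Gamma_ppq = 0.000000, Gamma_pqq = 0.825553, Gamma_qpp = -0.124488, Gamma_qpq = 0.000000, Gamma_qqq = 1.356265
  tau = 0.125000: gamma = (-0.625000, 0.343750), gamma' = (-1.000000, -0.250000); Gamma_ppp = -1.505501, Gamma_ppq = 0.000000, Gamma_pqq = 0.717151, Gamma_qpp = -0.079093, Gamma_qpq = 0.000000, Gamma_qqq = 1.378524
  tau = 0.250000: gamma = (-0.750000, 0.312500), gamma' = (-1.000000, -0.250000); Gamma_ppp = -1.279763, Gamma_ppq = 0.000000, Gamma_pqq = 0.639199, Gamma_qpp = -0.052811, Gamma_qpq = 0.000000, Gamma_qqq = 1.409515
  tau = 0.375000: gamma = (-0.875000, 0.281250), gamma' = (-1.000000, -0.250000); Gamma_ppp = -1.110099, Gamma_ppq = 0.000000, Gamma_pqq = 0.582050, Gamma_qpp = -0.036216, Gamma_qpq = 0.000000, Gamma_qqq = 1.445147
  tau = 0.500000: gamma = (-1.000000, 0.250000), gamma' = (-1.000000, -0.250000); Gamma_ppp = -0.978777, Gamma_ppq = 0.000000, Gamma_pqq = 0.539326, Gamma_qpp = -0.024969, Gamma_qpq = 0.000000, Gamma_qqq = 1.483146
  tau = 0.625000: gamma = (-1.125000, 0.218750), gamma' = (-1.000000, -0.250000); Gamma_ppp = -0.874484, Gamma_ppq = 0.000000, Gamma_pqq = 0.506876, Gamma_qpp = -0.016869, Gamma_qpq = 0.000000, Gamma_qqq = 1.521853
  tau = 0.750000: gamma = (-1.250000, 0.187500), gamma' = (-1.000000, -0.250000); Gamma_ppp = -0.789826, Gamma_ppq = 0.000000, Gamma_pqq = 0.481928, Gamma_qpp = -0.010710, Gamma_qpq = 0.000000, Gamma_qqq = 1.559693
  tau = 0.875000: gamma = (-1.375000, 0.156250), gamma' = (-1.000000, -0.250000); Gamma_ppp = -0.719820, Gamma_ppq = 0.000000, Gamma_pqq = 0.462544, Gamma_qpp = -0.005785, Gamma_qpq = 0.000000, Gamma_qqq = 1.594877
  tau = 1.000000: gamma = (-1.500000, 0.125000), gamma' = (-1.000000, -0.250000); Gamma_ppp = -0.661006, Gamma_ppq = 0.000000, Gamma_pqq = 0.447298, Gamma_qpp = -0.001657, Gamma_qpq = 0.000000, Gamma_qqq = 1.625181
step 0: V^p = -0.1250, V^q = 0.1250
step 1: k1 = (0.252662, 0.057944), k2 = (0.164349, 0.052964), k3 = (0.180857, 0.053622), k4 = (0.124224, 0.052985); V <- V + (h/6)(k1 + 2k2 + 2k3 + k4): V^p = -0.0805, V^q = 0.1385
step 2: k1 = (0.125191, 0.053059), k2 = (0.093143, 0.054786), k3 = (0.097621, 0.055009), k4 = (0.075462, 0.057856); V <- V + (h/6)(k1 + 2k2 + 2k3 + k4): V^p = -0.0563, V^q = 0.1523
step 3: k1 = (0.075609, 0.057867), k2 = (0.061157, 0.061477), k3 = (0.062794, 0.061679), k4 = (0.052250, 0.065823); V <- V + (h/6)(k1 + 2k2 + 2k3 + k4): V^p = -0.0406, V^q = 0.1677
step 4: k1 = (0.052283, 0.065822), k2 = (0.044874, 0.070340), k3 = (0.045606, 0.070570), k4 = (0.040035, 0.075349); V <- V + (h/6)(k1 + 2k2 + 2k3 + k4): V^p = -0.0292, V^q = 0.1853

Answer: V^p = -0.0292, V^q = 0.1853


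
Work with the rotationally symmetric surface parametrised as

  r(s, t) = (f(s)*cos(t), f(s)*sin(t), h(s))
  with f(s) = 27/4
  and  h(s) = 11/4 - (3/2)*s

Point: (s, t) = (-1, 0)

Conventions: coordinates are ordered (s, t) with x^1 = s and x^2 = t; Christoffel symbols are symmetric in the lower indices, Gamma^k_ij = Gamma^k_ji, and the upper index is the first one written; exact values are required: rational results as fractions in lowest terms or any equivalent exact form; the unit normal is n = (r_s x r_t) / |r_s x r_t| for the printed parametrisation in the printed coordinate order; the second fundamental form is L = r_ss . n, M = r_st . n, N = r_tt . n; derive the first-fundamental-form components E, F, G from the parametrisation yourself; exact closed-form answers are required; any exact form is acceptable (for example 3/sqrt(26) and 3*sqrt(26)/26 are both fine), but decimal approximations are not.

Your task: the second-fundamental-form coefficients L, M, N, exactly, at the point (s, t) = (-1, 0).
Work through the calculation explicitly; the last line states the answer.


f = 27/4, f' = 0, f'' = 0, h' = -3/2, h'' = 0
E = 9/4, F = 0, G = 729/16; answer radicand W^2 = 9/4
unnormalised second-form numerators: l = 0, m = 0, n = -81/8; L = l/sqrt(9/4), and similarly M = m/sqrt(W^2), N = n/sqrt(W^2)

Answer: L = 0, M = 0, N = -27/4


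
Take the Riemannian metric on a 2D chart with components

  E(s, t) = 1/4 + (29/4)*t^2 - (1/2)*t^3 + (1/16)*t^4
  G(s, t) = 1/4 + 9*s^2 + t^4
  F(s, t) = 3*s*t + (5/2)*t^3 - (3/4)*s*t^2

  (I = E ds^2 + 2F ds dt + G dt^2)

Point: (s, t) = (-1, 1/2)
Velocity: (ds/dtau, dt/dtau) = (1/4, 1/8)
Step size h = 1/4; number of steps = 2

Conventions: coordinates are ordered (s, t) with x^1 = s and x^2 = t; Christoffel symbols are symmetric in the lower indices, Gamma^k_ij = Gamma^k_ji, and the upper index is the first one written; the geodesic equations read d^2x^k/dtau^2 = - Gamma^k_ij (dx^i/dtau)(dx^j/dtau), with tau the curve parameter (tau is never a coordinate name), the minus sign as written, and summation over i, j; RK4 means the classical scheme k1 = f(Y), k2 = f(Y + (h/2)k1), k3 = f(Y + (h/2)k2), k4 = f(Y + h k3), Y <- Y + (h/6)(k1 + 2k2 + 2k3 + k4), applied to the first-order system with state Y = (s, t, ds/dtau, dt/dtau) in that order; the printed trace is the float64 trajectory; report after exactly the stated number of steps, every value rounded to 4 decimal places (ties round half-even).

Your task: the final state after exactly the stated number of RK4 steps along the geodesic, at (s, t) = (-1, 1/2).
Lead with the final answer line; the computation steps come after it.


Answer: s = -0.8934, t = 0.5696, ds/dtau = 0.1762, dt/dtau = 0.1526

f(Y) = (ds/dtau, dt/dtau, -Gamma^s_ij Y'^i Y'^j, -Gamma^t_ij Y'^i Y'^j) with the Gammas evaluated at the stage position; h = 0.250000; intermediate values shown to 6 dp
step 0: s = -1.0000, t = 0.5000, ds/dtau = 0.2500, dt/dtau = 0.1250
step 1:
  k1: at (s, t) = (-1.000000, 0.500000), (ds/dtau, dt/dtau) = (0.250000, 0.125000); Gamma_sss = -0.121204, Gamma_sst = 1.311179, Gamma_stt = 4.561950, Gamma_tss = -0.242881, Gamma_tst = -0.825645, Gamma_ttt = 0.516719; k1 = (0.250000, 0.125000, -0.145654, 0.058709)
  k2: at (s, t) = (-0.968750, 0.515625), (ds/dtau, dt/dtau) = (0.231793, 0.132339); Gamma_sss = -0.120786, Gamma_sst = 1.294336, Gamma_stt = 4.276431, Gamma_tss = -0.265179, Gamma_tst = -0.852377, Gamma_ttt = 0.500840; k2 = (0.231793, 0.132339, -0.147814, 0.057770)
  k3: at (s, t) = (-0.971026, 0.516542), (ds/dtau, dt/dtau) = (0.231523, 0.132221); Gamma_sss = -0.120476, Gamma_sst = 1.292752, Gamma_stt = 4.274942, Gamma_tss = -0.264430, Gamma_tst = -0.850509, Gamma_ttt = 0.500117; k3 = (0.231523, 0.132221, -0.147427, 0.057503)
  k4: at (s, t) = (-0.942119, 0.533055), (ds/dtau, dt/dtau) = (0.213143, 0.139376); Gamma_sss = -0.119192, Gamma_sst = 1.275940, Gamma_stt = 4.012490, Gamma_tss = -0.287885, Gamma_tst = -0.877033, Gamma_ttt = 0.483609; k4 = (0.213143, 0.139376, -0.148339, 0.055792)
  Y <- Y + (h/6)(k1 + 2k2 + 2k3 + k4): s = -0.9421, t = 0.5331, ds/dtau = 0.2131, dt/dtau = 0.1394
step 2:
  k1: at (s, t) = (-0.942093, 0.533062), (ds/dtau, dt/dtau) = (0.213147, 0.139377); Gamma_sss = -0.119192, Gamma_sst = 1.275935, Gamma_stt = 4.012335, Gamma_tss = -0.287904, Gamma_tst = -0.877057, Gamma_ttt = 0.483601; k1 = (0.213147, 0.139377, -0.148339, 0.055796)
  k2: at (s, t) = (-0.915449, 0.550484), (ds/dtau, dt/dtau) = (0.194605, 0.146352); Gamma_sss = -0.116968, Gamma_sst = 1.259239, Gamma_stt = 3.771106, Gamma_tss = -0.312538, Gamma_tst = -0.903376, Gamma_ttt = 0.466444; k2 = (0.194605, 0.146352, -0.148071, 0.053303)
  k3: at (s, t) = (-0.917767, 0.551356), (ds/dtau, dt/dtau) = (0.194638, 0.146040); Gamma_sss = -0.116655, Gamma_sst = 1.257768, Gamma_stt = 3.771187, Gamma_tss = -0.311497, Gamma_tst = -0.901261, Gamma_ttt = 0.465823; k3 = (0.194638, 0.146040, -0.147515, 0.053102)
  k4: at (s, t) = (-0.893433, 0.569572), (ds/dtau, dt/dtau) = (0.176268, 0.152653); Gamma_sss = -0.113445, Gamma_sst = 1.241454, Gamma_stt = 3.551711, Gamma_tss = -0.336891, Gamma_tst = -0.927017, Gamma_ttt = 0.448178; k4 = (0.176268, 0.152653, -0.146050, 0.049911)
  Y <- Y + (h/6)(k1 + 2k2 + 2k3 + k4): s = -0.8934, t = 0.5696, ds/dtau = 0.1762, dt/dtau = 0.1526


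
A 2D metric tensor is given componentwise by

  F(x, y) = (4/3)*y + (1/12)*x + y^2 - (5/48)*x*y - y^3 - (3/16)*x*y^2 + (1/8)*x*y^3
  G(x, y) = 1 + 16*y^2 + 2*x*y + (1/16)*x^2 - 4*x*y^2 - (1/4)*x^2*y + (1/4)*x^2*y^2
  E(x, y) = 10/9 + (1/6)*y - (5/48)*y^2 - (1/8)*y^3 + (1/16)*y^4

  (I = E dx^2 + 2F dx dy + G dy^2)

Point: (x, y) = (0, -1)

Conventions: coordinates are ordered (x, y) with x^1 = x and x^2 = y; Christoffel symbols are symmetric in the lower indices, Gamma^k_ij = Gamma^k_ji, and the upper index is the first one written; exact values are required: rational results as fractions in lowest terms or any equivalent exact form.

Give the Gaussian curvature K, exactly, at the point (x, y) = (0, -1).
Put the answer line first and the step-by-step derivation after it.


Answer: K = -729/375769

E = 37/36, F = 2/3, G = 17, EG - F^2 = 613/36 at the point
E_x = 0, E_y = -1/4, F_x = -1/8, F_y = -11/3, G_x = -6, G_y = -32
E_yy = 31/24, F_xy = 31/48, G_xx = 9/8
Evaluate Brioschi's two determinant matrices M1, M2 and divide by (EG - F^2)^2.
M1 = [[-E_yy/2 + F_xy - G_xx/2, E_x/2, F_x - E_y/2], [F_y - G_x/2, E, F], [G_y/2, F, G]] = [[-9/16, 0, 0], [-2/3, 37/36, 2/3], [-16, 2/3, 17]]; det M1 = -613/64
M2 = [[0, E_y/2, G_x/2], [E_y/2, E, F], [G_x/2, F, G]] = [[0, -1/8, -3], [-1/8, 37/36, 2/3], [-3, 2/3, 17]]; det M2 = -577/64
det M1 - det M2 = -9/16; K = -9/16 / (613/36)^2 = -729/375769


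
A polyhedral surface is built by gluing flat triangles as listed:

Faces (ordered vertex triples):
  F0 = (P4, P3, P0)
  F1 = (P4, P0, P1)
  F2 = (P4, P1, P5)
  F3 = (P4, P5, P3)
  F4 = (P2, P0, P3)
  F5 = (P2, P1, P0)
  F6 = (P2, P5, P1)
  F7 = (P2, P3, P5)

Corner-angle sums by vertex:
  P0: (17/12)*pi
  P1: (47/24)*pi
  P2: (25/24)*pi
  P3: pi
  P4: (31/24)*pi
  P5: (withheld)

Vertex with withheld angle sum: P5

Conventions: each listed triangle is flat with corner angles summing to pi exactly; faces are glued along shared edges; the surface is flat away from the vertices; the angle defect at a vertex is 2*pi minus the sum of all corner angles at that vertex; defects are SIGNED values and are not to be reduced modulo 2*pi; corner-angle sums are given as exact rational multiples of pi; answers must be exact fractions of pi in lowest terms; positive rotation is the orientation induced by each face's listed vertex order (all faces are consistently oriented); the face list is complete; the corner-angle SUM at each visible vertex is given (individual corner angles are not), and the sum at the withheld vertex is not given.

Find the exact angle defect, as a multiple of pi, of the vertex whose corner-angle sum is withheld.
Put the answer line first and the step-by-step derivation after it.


Answer: defect(P5) = (17/24)*pi

V = 6, E = 12, F = 8; chi = V - E + F = 2
Gauss-Bonnet: total defect = 2*pi*chi = 4*pi; visible defects sum to (79/24)*pi


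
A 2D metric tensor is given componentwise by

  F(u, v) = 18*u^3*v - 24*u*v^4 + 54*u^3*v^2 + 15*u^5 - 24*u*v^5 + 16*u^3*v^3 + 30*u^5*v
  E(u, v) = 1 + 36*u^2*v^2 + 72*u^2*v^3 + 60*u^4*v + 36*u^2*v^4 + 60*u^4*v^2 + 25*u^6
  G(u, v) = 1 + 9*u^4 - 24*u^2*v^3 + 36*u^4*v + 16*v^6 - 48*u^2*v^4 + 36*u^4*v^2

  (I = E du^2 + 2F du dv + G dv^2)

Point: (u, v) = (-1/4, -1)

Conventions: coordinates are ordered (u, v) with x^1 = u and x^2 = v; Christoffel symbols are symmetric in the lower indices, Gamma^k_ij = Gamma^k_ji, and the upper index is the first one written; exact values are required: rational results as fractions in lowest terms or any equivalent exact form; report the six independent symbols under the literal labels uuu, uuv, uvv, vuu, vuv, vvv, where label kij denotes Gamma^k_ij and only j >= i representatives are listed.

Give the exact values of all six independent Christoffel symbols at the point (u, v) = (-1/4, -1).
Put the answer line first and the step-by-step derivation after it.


Answer: Gamma_uuu = -100/21219, Gamma_uuv = -160/21219, Gamma_uvv = 1240/21219, Gamma_vuu = 4880/21219, Gamma_vuv = 7808/21219, Gamma_vvv = -60512/21219

E = 4121/4096, F = -305/1024, G = 3977/256 at the point
E_u = -75/512, E_v = -15/64, F_u = 885/256, F_v = 3393/512, G_u = 183/16, G_v = -5673/64
EG - F^2 = 63657/4096;  g^inv = (4096/63657) * [[3977/256, 305/1024], [305/1024, 4121/4096]]
first-kind symbols [ij,l] = (1/2)(d_i g_jl + d_j g_il - d_l g_ij): [uu,u] = E_u/2 = -75/1024, [uu,v] = F_u - E_v/2 = 915/256, [uv,u] = E_v/2 = -15/128, [uv,v] = G_u/2 = 183/32, [vv,u] = F_v - G_u/2 = 465/512, [vv,v] = G_v/2 = -5673/128
Gamma^u_ij = (G*[ij,u] - F*[ij,v])/(EG - F^2), Gamma^v_ij = (E*[ij,v] - F*[ij,u])/(EG - F^2)


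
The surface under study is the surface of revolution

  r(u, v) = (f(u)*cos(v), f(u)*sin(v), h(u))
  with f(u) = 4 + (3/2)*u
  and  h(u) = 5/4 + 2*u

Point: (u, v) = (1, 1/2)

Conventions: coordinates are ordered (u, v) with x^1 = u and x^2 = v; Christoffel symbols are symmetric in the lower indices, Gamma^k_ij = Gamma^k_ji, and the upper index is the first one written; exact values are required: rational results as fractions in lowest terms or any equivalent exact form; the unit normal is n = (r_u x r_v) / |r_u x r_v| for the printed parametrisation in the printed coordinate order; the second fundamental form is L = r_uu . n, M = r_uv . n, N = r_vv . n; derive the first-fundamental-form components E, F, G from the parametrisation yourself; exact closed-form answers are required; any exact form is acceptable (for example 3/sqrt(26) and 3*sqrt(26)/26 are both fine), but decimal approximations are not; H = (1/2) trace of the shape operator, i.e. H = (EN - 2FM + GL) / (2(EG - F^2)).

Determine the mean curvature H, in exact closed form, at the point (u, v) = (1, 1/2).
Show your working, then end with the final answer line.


f = 11/2, f' = 3/2, f'' = 0, h' = 2, h'' = 0
E = 25/4, F = 0, G = 121/4; answer radicand W^2 = 25/4
unnormalised second-form numerators: l = 0, m = 0, n = 11; L = l/sqrt(25/4), and similarly M = m/sqrt(W^2), N = n/sqrt(W^2)
H = (E*n - 2*F*m + G*l) / (2*(EG - F^2)*sqrt(W^2)); E*n - 2*F*m + G*l = 275/4, EG - F^2 = 3025/16, so H = (2/11)/sqrt(25/4)

Answer: H = 4/55


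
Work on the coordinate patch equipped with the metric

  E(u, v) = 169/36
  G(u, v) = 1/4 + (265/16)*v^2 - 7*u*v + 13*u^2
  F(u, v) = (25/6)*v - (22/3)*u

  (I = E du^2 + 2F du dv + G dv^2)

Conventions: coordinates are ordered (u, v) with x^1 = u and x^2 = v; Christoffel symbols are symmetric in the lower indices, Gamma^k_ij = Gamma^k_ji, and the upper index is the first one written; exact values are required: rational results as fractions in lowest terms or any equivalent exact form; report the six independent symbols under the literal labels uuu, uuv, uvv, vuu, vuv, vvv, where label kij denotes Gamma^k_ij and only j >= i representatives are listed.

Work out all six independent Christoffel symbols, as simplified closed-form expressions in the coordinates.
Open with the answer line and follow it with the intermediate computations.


Answer: Gamma_uuu = (-30976*u + 17600*v)/(4176*u^2 + 16272*u*v + 34785*v^2 + 676), Gamma_uuv = (54912*u^2 - 45984*u*v + 8400*v^2)/(4176*u^2 + 16272*u*v + 34785*v^2 + 676), Gamma_uvv = (-97344*u^3 + 78624*u^2*v + 16416*u^2 - 138132*u*v^2 + 61560*u*v - 1872*u + 33390*v^3 + 504*v + 600)/(4176*u^2 + 16272*u*v + 34785*v^2 + 676), Gamma_vuu = -59488/(12528*u^2 + 48816*u*v + 104355*v^2 + 2028), Gamma_vuv = (35152*u - 9464*v)/(4176*u^2 + 16272*u*v + 34785*v^2 + 676), Gamma_vvv = (-54912*u^2 + 45984*u*v + 8136*u - 8400*v^2 + 34785*v)/(4176*u^2 + 16272*u*v + 34785*v^2 + 676)

E = 169/36; F = (25/6)*v - (22/3)*u; G = 1/4 + (265/16)*v^2 - 7*u*v + 13*u^2
Gamma^k_ij = (1/2) g^{kl} (d_i g_jl + d_j g_il - d_l g_ij), with g^inv = (1/(EG-F^2)) [[G, -F], [-F, E]]
first partials: E_u = 0, E_v = 0, F_u = -22/3, F_v = 25/6, G_u = -7*v + 26*u, G_v = (265/8)*v - 7*u
D = EG - F^2 = 169/144 + (3865/64)*v^2 + (113/4)*u*v + (29/4)*u^2
expanded: Gamma^u_uu = (G E_u - 2F F_u + F E_v)/(2D), Gamma^u_uv = (G E_v - F G_u)/(2D), Gamma^u_vv = (2G F_v - G G_u - F G_v)/(2D), Gamma^v_uu = (2E F_u - E E_v - F E_u)/(2D), Gamma^v_uv = (E G_u - F E_v)/(2D), Gamma^v_vv = (E G_v - 2F F_v + F G_u)/(2D); substitute and cancel common factors
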